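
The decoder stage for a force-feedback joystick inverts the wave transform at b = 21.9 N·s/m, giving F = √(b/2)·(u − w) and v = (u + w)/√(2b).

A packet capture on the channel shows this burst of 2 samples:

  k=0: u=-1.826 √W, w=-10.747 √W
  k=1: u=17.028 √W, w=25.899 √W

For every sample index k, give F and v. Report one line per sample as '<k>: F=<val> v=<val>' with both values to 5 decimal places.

k=0: u−w=8.92100, u+w=-12.57300; √(b/2)=3.30908, √(2b)=6.61816; F=3.30908×8.921=29.52029, v=-12.57300/6.61816=-1.89977
k=1: u−w=-8.87100, u+w=42.92700; √(b/2)=3.30908, √(2b)=6.61816; F=3.30908×(-8.871)=-29.35483, v=42.92700/6.61816=6.48625

0: F=29.52029 v=-1.89977
1: F=-29.35483 v=6.48625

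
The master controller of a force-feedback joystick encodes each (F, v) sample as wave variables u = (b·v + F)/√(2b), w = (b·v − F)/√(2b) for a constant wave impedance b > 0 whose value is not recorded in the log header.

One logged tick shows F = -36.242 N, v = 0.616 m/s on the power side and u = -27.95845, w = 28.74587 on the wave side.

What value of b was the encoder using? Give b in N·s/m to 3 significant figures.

b = 0.817 N·s/m

u + w = 0.7874;  u + w = √(2b)·v, so √(2b) = 0.7874/0.616 = 1.2783.
b = (√(2b))²/2 = 1.6340/2 = 0.8170.
(Check via u − w = 2F/√(2b): u − w = -56.7043, 2F/√(2b) = -56.7044.)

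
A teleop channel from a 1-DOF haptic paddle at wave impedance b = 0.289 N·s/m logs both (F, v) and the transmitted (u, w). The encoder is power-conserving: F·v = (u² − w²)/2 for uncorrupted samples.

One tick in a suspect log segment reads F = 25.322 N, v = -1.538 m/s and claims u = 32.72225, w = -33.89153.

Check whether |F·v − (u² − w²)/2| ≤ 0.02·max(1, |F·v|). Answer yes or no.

yes

F·v = 25.322×(-1.538) = -38.94524 W.
(u² − w²)/2 = (1070.74565 − 1148.63581)/2 = -38.94508 W.
|Δ| = 0.00016;  2% of max(1, |F·v|) = 0.77890.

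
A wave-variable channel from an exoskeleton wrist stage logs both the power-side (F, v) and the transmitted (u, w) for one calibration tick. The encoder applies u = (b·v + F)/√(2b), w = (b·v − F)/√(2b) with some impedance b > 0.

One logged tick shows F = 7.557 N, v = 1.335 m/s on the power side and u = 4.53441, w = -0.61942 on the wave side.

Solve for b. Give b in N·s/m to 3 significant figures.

u + w = 3.9150;  u + w = √(2b)·v, so √(2b) = 3.9150/1.335 = 2.9326.
b = (√(2b))²/2 = 8.6000/2 = 4.3000.
(Check via u − w = 2F/√(2b): u − w = 5.1538, 2F/√(2b) = 5.1538.)

b = 4.3 N·s/m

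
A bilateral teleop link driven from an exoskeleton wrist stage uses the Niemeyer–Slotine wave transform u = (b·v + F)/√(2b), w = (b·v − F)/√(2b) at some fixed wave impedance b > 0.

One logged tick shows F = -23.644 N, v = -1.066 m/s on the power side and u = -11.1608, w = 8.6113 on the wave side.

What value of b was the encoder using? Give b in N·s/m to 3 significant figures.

u + w = -2.5495;  u + w = √(2b)·v, so √(2b) = -2.5495/(-1.066) = 2.3917.
b = (√(2b))²/2 = 5.7200/2 = 2.8600.
(Check via u − w = 2F/√(2b): u − w = -19.7721, 2F/√(2b) = -19.7721.)

b = 2.86 N·s/m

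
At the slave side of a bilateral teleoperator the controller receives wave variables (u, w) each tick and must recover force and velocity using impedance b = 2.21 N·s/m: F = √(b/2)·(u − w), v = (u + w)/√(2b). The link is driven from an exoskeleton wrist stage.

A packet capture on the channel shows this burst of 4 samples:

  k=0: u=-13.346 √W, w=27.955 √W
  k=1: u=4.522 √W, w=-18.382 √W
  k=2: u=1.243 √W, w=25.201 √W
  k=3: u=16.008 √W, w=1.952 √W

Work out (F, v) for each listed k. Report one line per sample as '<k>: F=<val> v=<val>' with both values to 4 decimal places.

k=0: u−w=-41.3010, u+w=14.6090; √(b/2)=1.0512, √(2b)=2.1024; F=1.0512×(-41.301)=-43.4152, v=14.6090/2.1024=6.9488
k=1: u−w=22.9040, u+w=-13.8600; √(b/2)=1.0512, √(2b)=2.1024; F=1.0512×22.904=24.0765, v=-13.8600/2.1024=-6.5925
k=2: u−w=-23.9580, u+w=26.4440; √(b/2)=1.0512, √(2b)=2.1024; F=1.0512×(-23.958)=-25.1844, v=26.4440/2.1024=12.5781
k=3: u−w=14.0560, u+w=17.9600; √(b/2)=1.0512, √(2b)=2.1024; F=1.0512×14.056=14.7755, v=17.9600/2.1024=8.5427

0: F=-43.4152 v=6.9488
1: F=24.0765 v=-6.5925
2: F=-25.1844 v=12.5781
3: F=14.7755 v=8.5427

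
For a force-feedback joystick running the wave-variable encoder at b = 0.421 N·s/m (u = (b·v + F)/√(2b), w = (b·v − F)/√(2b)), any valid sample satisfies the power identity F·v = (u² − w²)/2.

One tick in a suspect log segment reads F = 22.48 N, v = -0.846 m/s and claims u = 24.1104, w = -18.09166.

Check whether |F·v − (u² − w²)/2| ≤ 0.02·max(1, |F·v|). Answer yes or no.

no

F·v = 22.48×(-0.846) = -19.01808 W.
(u² − w²)/2 = (581.31139 − 327.30816)/2 = 127.00161 W.
|Δ| = 146.01969;  2% of max(1, |F·v|) = 0.38036.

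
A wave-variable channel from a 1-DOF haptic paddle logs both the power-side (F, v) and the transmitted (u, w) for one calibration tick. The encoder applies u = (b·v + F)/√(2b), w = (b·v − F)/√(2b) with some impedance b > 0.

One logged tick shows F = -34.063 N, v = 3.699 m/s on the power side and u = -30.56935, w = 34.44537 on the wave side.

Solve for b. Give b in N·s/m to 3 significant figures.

b = 0.549 N·s/m

u + w = 3.8760;  u + w = √(2b)·v, so √(2b) = 3.8760/3.699 = 1.0479.
b = (√(2b))²/2 = 1.0980/2 = 0.5490.
(Check via u − w = 2F/√(2b): u − w = -65.0147, 2F/√(2b) = -65.0146.)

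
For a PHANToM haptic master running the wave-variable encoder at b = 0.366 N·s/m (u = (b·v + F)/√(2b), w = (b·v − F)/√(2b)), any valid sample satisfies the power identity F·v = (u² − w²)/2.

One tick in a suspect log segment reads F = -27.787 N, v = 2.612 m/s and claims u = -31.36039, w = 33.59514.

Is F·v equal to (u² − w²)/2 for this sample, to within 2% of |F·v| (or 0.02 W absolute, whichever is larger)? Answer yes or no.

yes

F·v = (-27.787)×2.612 = -72.57964 W.
(u² − w²)/2 = (983.47406 − 1128.63343)/2 = -72.57969 W.
|Δ| = 0.00004;  2% of max(1, |F·v|) = 1.45159.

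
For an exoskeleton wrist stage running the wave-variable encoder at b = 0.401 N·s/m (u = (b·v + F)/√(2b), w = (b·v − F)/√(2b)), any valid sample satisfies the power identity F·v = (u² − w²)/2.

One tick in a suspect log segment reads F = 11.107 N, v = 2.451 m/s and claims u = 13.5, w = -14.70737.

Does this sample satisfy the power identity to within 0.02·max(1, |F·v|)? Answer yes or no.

no

F·v = 11.107×2.451 = 27.2233 W.
(u² − w²)/2 = (182.2500 − 216.3067)/2 = -17.0284 W.
|Δ| = 44.2516;  2% of max(1, |F·v|) = 0.5445.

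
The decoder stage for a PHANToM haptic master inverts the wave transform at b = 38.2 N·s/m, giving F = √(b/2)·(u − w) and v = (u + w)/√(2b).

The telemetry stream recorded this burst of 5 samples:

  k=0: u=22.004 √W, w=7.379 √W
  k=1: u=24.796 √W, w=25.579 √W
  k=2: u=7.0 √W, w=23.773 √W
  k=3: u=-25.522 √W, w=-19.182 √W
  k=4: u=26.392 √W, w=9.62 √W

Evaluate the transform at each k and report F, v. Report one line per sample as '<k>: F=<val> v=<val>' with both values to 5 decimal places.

k=0: u−w=14.62500, u+w=29.38300; √(b/2)=4.37035, √(2b)=8.74071; F=4.37035×14.625=63.91644, v=29.38300/8.74071=3.36163
k=1: u−w=-0.78300, u+w=50.37500; √(b/2)=4.37035, √(2b)=8.74071; F=4.37035×(-0.783)=-3.42199, v=50.37500/8.74071=5.76326
k=2: u−w=-16.77300, u+w=30.77300; √(b/2)=4.37035, √(2b)=8.74071; F=4.37035×(-16.773)=-73.30396, v=30.77300/8.74071=3.52065
k=3: u−w=-6.34000, u+w=-44.70400; √(b/2)=4.37035, √(2b)=8.74071; F=4.37035×(-6.34)=-27.70805, v=-44.70400/8.74071=-5.11446
k=4: u−w=16.77200, u+w=36.01200; √(b/2)=4.37035, √(2b)=8.74071; F=4.37035×16.772=73.29959, v=36.01200/8.74071=4.12003

0: F=63.91644 v=3.36163
1: F=-3.42199 v=5.76326
2: F=-73.30396 v=3.52065
3: F=-27.70805 v=-5.11446
4: F=73.29959 v=4.12003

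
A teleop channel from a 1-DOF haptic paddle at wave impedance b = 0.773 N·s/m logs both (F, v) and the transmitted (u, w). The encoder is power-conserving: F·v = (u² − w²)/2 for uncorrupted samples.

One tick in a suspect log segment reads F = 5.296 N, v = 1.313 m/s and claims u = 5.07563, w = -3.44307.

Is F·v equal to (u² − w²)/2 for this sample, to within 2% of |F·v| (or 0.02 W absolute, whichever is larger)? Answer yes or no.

F·v = 5.296×1.313 = 6.9536 W.
(u² − w²)/2 = (25.7620 − 11.8547)/2 = 6.9536 W.
|Δ| = 0.0000;  2% of max(1, |F·v|) = 0.1391.

yes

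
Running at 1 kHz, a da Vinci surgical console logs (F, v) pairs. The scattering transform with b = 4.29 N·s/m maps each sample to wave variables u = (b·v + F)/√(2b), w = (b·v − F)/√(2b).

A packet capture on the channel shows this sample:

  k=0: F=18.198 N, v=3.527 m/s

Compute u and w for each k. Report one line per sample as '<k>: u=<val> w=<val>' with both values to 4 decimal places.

k=0: b·v=4.29×3.527=15.1308; √(2b)=2.9292; u=(15.1308+18.198)/2.9292=11.3783, w=(15.1308−18.198)/2.9292=-1.0471

0: u=11.3783 w=-1.0471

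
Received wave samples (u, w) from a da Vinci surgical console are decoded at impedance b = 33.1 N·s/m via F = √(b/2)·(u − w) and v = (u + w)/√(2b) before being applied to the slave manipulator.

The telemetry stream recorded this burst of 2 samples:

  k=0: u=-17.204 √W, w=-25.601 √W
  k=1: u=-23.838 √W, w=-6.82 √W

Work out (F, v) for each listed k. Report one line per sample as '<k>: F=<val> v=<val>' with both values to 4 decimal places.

0: F=34.1604 v=-5.2610
1: F=-69.2321 v=-3.7680

k=0: u−w=8.3970, u+w=-42.8050; √(b/2)=4.0682, √(2b)=8.1363; F=4.0682×8.397=34.1604, v=-42.8050/8.1363=-5.2610
k=1: u−w=-17.0180, u+w=-30.6580; √(b/2)=4.0682, √(2b)=8.1363; F=4.0682×(-17.018)=-69.2321, v=-30.6580/8.1363=-3.7680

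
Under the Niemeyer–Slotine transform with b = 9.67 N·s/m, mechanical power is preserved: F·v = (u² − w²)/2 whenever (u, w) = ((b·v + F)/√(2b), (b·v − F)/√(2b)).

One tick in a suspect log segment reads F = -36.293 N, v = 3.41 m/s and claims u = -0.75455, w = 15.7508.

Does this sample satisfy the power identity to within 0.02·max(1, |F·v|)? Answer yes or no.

yes

F·v = (-36.293)×3.41 = -123.75913 W.
(u² − w²)/2 = (0.56935 − 248.08770)/2 = -123.75918 W.
|Δ| = 0.00005;  2% of max(1, |F·v|) = 2.47518.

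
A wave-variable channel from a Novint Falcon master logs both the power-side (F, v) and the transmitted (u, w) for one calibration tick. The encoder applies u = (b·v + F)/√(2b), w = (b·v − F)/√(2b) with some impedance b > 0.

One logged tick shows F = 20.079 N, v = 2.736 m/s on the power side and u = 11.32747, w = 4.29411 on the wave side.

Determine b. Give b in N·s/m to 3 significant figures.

b = 16.3 N·s/m

u + w = 15.62158;  u + w = √(2b)·v, so √(2b) = 15.62158/2.736 = 5.70964.
b = (√(2b))²/2 = 32.60001/2 = 16.30000.
(Check via u − w = 2F/√(2b): u − w = 7.03336, 2F/√(2b) = 7.03337.)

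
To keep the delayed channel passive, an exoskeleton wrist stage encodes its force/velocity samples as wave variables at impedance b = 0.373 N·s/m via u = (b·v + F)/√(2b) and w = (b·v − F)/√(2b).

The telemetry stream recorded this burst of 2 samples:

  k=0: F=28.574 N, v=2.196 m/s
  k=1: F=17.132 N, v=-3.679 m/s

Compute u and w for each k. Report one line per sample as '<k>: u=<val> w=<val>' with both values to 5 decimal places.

k=0: b·v=0.373×2.196=0.81911; √(2b)=0.86371; u=(0.81911+28.574)/0.86371=34.03111, w=(0.81911−28.574)/0.86371=-32.13440
k=1: b·v=0.373×(-3.679)=-1.37227; √(2b)=0.86371; u=(-1.37227+17.132)/0.86371=18.24649, w=(-1.37227−17.132)/0.86371=-21.42409

0: u=34.03111 w=-32.13440
1: u=18.24649 w=-21.42409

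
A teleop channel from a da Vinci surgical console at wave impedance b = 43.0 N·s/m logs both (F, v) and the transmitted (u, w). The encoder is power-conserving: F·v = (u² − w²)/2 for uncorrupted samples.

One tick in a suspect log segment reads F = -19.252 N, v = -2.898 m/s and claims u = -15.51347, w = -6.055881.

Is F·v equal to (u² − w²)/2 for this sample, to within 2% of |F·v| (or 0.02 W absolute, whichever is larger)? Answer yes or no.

no

F·v = (-19.252)×(-2.898) = 55.792296 W.
(u² − w²)/2 = (240.667751 − 36.673695)/2 = 101.997028 W.
|Δ| = 46.204732;  2% of max(1, |F·v|) = 1.115846.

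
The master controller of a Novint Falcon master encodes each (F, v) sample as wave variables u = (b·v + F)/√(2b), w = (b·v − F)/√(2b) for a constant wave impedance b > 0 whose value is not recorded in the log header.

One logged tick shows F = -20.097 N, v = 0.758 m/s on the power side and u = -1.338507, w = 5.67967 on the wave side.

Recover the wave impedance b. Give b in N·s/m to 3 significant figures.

u + w = 4.341163;  u + w = √(2b)·v, so √(2b) = 4.341163/0.758 = 5.727128.
b = (√(2b))²/2 = 32.799995/2 = 16.399997.
(Check via u − w = 2F/√(2b): u − w = -7.018177, 2F/√(2b) = -7.018177.)

b = 16.4 N·s/m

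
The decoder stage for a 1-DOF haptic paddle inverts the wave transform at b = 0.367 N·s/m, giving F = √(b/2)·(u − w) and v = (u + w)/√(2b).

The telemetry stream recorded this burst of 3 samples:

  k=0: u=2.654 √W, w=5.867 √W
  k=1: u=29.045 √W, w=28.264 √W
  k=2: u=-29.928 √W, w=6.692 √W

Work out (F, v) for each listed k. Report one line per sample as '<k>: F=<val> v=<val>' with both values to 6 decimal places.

k=0: u−w=-3.213000, u+w=8.521000; √(b/2)=0.428369, √(2b)=0.856738; F=0.428369×(-3.213)=-1.376350, v=8.521000/0.856738=9.945864
k=1: u−w=0.781000, u+w=57.309000; √(b/2)=0.428369, √(2b)=0.856738; F=0.428369×0.781=0.334556, v=57.309000/0.856738=66.892095
k=2: u−w=-36.620000, u+w=-23.236000; √(b/2)=0.428369, √(2b)=0.856738; F=0.428369×(-36.62)=-15.686873, v=-23.236000/0.856738=-27.121477

0: F=-1.376350 v=9.945864
1: F=0.334556 v=66.892095
2: F=-15.686873 v=-27.121477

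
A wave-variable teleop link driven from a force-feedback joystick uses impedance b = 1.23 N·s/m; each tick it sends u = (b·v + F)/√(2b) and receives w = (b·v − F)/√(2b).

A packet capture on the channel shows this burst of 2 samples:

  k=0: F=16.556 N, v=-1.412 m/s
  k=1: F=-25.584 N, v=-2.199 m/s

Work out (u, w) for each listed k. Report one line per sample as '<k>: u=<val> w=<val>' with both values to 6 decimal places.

k=0: b·v=1.23×(-1.412)=-1.736760; √(2b)=1.568439; u=(-1.736760+16.556)/1.568439=9.448402, w=(-1.736760−16.556)/1.568439=-11.663038
k=1: b·v=1.23×(-2.199)=-2.704770; √(2b)=1.568439; u=(-2.704770+(-25.584))/1.568439=-18.036261, w=(-2.704770−(-25.584))/1.568439=14.587264

0: u=9.448402 w=-11.663038
1: u=-18.036261 w=14.587264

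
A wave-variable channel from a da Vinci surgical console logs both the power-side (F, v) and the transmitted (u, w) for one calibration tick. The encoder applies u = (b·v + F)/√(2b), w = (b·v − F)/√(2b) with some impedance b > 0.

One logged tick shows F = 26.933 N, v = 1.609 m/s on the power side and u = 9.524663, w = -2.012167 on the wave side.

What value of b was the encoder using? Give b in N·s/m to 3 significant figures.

u + w = 7.512496;  u + w = √(2b)·v, so √(2b) = 7.512496/1.609 = 4.669047.
b = (√(2b))²/2 = 21.799996/2 = 10.899998.
(Check via u − w = 2F/√(2b): u − w = 11.536830, 2F/√(2b) = 11.536831.)

b = 10.9 N·s/m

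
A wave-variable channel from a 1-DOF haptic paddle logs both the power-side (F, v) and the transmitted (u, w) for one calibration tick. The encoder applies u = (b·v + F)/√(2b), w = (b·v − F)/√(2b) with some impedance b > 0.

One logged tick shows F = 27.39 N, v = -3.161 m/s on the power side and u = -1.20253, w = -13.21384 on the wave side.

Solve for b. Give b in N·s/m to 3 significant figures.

b = 10.4 N·s/m

u + w = -14.4164;  u + w = √(2b)·v, so √(2b) = -14.4164/(-3.161) = 4.5607.
b = (√(2b))²/2 = 20.8000/2 = 10.4000.
(Check via u − w = 2F/√(2b): u − w = 12.0113, 2F/√(2b) = 12.0113.)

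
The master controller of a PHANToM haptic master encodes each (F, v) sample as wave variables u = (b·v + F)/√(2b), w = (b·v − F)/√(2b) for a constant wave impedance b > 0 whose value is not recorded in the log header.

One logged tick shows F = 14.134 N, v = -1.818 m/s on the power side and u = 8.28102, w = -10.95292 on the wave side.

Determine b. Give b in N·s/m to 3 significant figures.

u + w = -2.6719;  u + w = √(2b)·v, so √(2b) = -2.6719/(-1.818) = 1.4697.
b = (√(2b))²/2 = 2.1600/2 = 1.0800.
(Check via u − w = 2F/√(2b): u − w = 19.2339, 2F/√(2b) = 19.2340.)

b = 1.08 N·s/m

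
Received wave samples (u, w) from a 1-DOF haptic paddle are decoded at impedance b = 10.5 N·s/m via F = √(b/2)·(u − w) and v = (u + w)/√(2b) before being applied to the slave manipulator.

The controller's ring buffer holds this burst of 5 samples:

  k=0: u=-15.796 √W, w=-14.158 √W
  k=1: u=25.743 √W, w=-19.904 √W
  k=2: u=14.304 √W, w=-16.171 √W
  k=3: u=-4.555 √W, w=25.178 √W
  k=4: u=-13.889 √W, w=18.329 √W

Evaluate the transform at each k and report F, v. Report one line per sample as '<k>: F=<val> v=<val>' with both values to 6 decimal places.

0: F=-3.753129 v=-6.536499
1: F=104.590416 v=1.274174
2: F=69.826997 v=-0.407413
3: F=-68.126862 v=4.500308
4: F=-73.820712 v=0.968887

k=0: u−w=-1.638000, u+w=-29.954000; √(b/2)=2.291288, √(2b)=4.582576; F=2.291288×(-1.638)=-3.753129, v=-29.954000/4.582576=-6.536499
k=1: u−w=45.647000, u+w=5.839000; √(b/2)=2.291288, √(2b)=4.582576; F=2.291288×45.647=104.590416, v=5.839000/4.582576=1.274174
k=2: u−w=30.475000, u+w=-1.867000; √(b/2)=2.291288, √(2b)=4.582576; F=2.291288×30.475=69.826997, v=-1.867000/4.582576=-0.407413
k=3: u−w=-29.733000, u+w=20.623000; √(b/2)=2.291288, √(2b)=4.582576; F=2.291288×(-29.733)=-68.126862, v=20.623000/4.582576=4.500308
k=4: u−w=-32.218000, u+w=4.440000; √(b/2)=2.291288, √(2b)=4.582576; F=2.291288×(-32.218)=-73.820712, v=4.440000/4.582576=0.968887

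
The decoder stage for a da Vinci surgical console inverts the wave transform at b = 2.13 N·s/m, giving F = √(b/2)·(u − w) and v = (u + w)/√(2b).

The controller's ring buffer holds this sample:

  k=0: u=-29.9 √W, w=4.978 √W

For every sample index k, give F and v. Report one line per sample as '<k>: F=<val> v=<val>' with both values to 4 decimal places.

0: F=-35.9937 v=-12.0747

k=0: u−w=-34.8780, u+w=-24.9220; √(b/2)=1.0320, √(2b)=2.0640; F=1.0320×(-34.878)=-35.9937, v=-24.9220/2.0640=-12.0747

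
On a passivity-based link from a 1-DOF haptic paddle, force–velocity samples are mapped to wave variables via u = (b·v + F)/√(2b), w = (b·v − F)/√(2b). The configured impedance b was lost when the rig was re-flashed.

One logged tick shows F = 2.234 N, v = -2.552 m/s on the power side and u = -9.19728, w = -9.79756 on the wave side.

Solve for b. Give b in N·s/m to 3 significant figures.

b = 27.7 N·s/m

u + w = -18.9948;  u + w = √(2b)·v, so √(2b) = -18.9948/(-2.552) = 7.4431.
b = (√(2b))²/2 = 55.4000/2 = 27.7000.
(Check via u − w = 2F/√(2b): u − w = 0.6003, 2F/√(2b) = 0.6003.)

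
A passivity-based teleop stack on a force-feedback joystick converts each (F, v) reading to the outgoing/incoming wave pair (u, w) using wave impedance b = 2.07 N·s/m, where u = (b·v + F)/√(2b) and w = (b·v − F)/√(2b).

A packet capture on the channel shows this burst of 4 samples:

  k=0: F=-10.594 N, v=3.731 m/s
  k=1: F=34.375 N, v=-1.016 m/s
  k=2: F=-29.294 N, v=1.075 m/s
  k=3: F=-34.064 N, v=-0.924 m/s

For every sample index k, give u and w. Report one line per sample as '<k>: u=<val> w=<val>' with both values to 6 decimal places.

k=0: b·v=2.07×3.731=7.723170; √(2b)=2.034699; u=(7.723170+(-10.594))/2.034699=-1.410936, w=(7.723170−(-10.594))/2.034699=9.002398
k=1: b·v=2.07×(-1.016)=-2.103120; √(2b)=2.034699; u=(-2.103120+34.375)/2.034699=15.860764, w=(-2.103120−34.375)/2.034699=-17.928018
k=2: b·v=2.07×1.075=2.225250; √(2b)=2.034699; u=(2.225250+(-29.294))/2.034699=-13.303565, w=(2.225250−(-29.294))/2.034699=15.490866
k=3: b·v=2.07×(-0.924)=-1.912680; √(2b)=2.034699; u=(-1.912680+(-34.064))/2.034699=-17.681574, w=(-1.912680−(-34.064))/2.034699=15.801512

0: u=-1.410936 w=9.002398
1: u=15.860764 w=-17.928018
2: u=-13.303565 w=15.490866
3: u=-17.681574 w=15.801512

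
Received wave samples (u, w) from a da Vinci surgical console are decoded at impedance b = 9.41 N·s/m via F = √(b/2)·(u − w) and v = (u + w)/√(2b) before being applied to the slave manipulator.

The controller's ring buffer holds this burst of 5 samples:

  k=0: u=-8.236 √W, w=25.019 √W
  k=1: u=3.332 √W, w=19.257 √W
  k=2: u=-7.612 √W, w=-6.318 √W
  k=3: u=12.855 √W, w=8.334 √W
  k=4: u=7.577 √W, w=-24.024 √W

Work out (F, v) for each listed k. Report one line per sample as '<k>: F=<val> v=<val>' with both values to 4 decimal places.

k=0: u−w=-33.2550, u+w=16.7830; √(b/2)=2.1691, √(2b)=4.3382; F=2.1691×(-33.255)=-72.1335, v=16.7830/4.3382=3.8687
k=1: u−w=-15.9250, u+w=22.5890; √(b/2)=2.1691, √(2b)=4.3382; F=2.1691×(-15.925)=-34.5429, v=22.5890/4.3382=5.2070
k=2: u−w=-1.2940, u+w=-13.9300; √(b/2)=2.1691, √(2b)=4.3382; F=2.1691×(-1.294)=-2.8068, v=-13.9300/4.3382=-3.2110
k=3: u−w=4.5210, u+w=21.1890; √(b/2)=2.1691, √(2b)=4.3382; F=2.1691×4.521=9.8065, v=21.1890/4.3382=4.8843
k=4: u−w=31.6010, u+w=-16.4470; √(b/2)=2.1691, √(2b)=4.3382; F=2.1691×31.601=68.5458, v=-16.4470/4.3382=-3.7912

0: F=-72.1335 v=3.8687
1: F=-34.5429 v=5.2070
2: F=-2.8068 v=-3.2110
3: F=9.8065 v=4.8843
4: F=68.5458 v=-3.7912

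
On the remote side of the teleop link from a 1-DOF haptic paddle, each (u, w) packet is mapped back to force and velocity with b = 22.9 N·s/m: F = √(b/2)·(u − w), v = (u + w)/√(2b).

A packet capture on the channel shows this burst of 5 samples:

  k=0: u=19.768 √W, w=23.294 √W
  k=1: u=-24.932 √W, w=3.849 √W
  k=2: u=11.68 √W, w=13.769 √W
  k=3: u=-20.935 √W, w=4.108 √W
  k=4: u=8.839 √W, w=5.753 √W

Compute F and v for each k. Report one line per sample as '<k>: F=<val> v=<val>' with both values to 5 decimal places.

0: F=-11.93123 v=6.36299
1: F=-97.38871 v=-3.11530
2: F=-7.06873 v=3.76043
3: F=-84.74012 v=-2.48642
4: F=10.44236 v=2.15617

k=0: u−w=-3.52600, u+w=43.06200; √(b/2)=3.38378, √(2b)=6.76757; F=3.38378×(-3.526)=-11.93123, v=43.06200/6.76757=6.36299
k=1: u−w=-28.78100, u+w=-21.08300; √(b/2)=3.38378, √(2b)=6.76757; F=3.38378×(-28.781)=-97.38871, v=-21.08300/6.76757=-3.11530
k=2: u−w=-2.08900, u+w=25.44900; √(b/2)=3.38378, √(2b)=6.76757; F=3.38378×(-2.089)=-7.06873, v=25.44900/6.76757=3.76043
k=3: u−w=-25.04300, u+w=-16.82700; √(b/2)=3.38378, √(2b)=6.76757; F=3.38378×(-25.043)=-84.74012, v=-16.82700/6.76757=-2.48642
k=4: u−w=3.08600, u+w=14.59200; √(b/2)=3.38378, √(2b)=6.76757; F=3.38378×3.086=10.44236, v=14.59200/6.76757=2.15617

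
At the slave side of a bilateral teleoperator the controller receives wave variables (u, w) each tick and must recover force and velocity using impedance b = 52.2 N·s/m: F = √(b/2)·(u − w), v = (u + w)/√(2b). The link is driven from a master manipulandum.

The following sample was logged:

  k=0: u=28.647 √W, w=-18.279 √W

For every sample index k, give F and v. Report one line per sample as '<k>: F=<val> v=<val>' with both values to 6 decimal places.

k=0: u−w=46.926000, u+w=10.368000; √(b/2)=5.108816, √(2b)=10.217632; F=5.108816×46.926=239.736295, v=10.368000/10.217632=1.014717

0: F=239.736295 v=1.014717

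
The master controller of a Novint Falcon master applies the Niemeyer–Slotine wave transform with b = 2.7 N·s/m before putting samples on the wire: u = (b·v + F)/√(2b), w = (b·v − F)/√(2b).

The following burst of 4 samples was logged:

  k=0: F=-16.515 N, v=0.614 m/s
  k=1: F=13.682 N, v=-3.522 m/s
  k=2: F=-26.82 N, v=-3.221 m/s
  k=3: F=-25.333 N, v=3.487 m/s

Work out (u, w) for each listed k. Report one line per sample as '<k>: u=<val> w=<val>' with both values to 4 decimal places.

k=0: b·v=2.7×0.614=1.6578; √(2b)=2.3238; u=(1.6578+(-16.515))/2.3238=-6.3935, w=(1.6578−(-16.515))/2.3238=7.8203
k=1: b·v=2.7×(-3.522)=-9.5094; √(2b)=2.3238; u=(-9.5094+13.682)/2.3238=1.7956, w=(-9.5094−13.682)/2.3238=-9.9800
k=2: b·v=2.7×(-3.221)=-8.6967; √(2b)=2.3238; u=(-8.6967+(-26.82))/2.3238=-15.2840, w=(-8.6967−(-26.82))/2.3238=7.7990
k=3: b·v=2.7×3.487=9.4149; √(2b)=2.3238; u=(9.4149+(-25.333))/2.3238=-6.8501, w=(9.4149−(-25.333))/2.3238=14.9531

0: u=-6.3935 w=7.8203
1: u=1.7956 w=-9.9800
2: u=-15.2840 w=7.7990
3: u=-6.8501 w=14.9531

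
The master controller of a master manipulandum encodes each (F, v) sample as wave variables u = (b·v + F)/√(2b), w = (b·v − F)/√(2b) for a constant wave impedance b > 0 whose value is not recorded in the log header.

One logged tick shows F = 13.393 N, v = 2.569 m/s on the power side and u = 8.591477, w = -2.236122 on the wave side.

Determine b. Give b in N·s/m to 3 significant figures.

u + w = 6.355355;  u + w = √(2b)·v, so √(2b) = 6.355355/2.569 = 2.473863.
b = (√(2b))²/2 = 6.120000/2 = 3.060000.
(Check via u − w = 2F/√(2b): u − w = 10.827599, 2F/√(2b) = 10.827599.)

b = 3.06 N·s/m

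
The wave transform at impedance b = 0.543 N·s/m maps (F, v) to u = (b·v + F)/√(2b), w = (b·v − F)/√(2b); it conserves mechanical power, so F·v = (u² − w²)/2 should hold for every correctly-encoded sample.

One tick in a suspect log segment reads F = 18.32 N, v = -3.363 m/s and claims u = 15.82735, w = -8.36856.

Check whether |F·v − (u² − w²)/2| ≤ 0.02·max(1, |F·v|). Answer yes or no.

F·v = 18.32×(-3.363) = -61.6102 W.
(u² − w²)/2 = (250.5050 − 70.0328)/2 = 90.2361 W.
|Δ| = 151.8463;  2% of max(1, |F·v|) = 1.2322.

no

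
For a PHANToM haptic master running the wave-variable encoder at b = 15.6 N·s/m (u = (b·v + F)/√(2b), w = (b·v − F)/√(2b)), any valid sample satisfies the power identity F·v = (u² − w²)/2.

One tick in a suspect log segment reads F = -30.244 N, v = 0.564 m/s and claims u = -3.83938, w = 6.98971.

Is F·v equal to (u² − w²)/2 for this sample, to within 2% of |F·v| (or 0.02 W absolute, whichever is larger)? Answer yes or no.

yes

F·v = (-30.244)×0.564 = -17.05762 W.
(u² − w²)/2 = (14.74084 − 48.85605)/2 = -17.05760 W.
|Δ| = 0.00001;  2% of max(1, |F·v|) = 0.34115.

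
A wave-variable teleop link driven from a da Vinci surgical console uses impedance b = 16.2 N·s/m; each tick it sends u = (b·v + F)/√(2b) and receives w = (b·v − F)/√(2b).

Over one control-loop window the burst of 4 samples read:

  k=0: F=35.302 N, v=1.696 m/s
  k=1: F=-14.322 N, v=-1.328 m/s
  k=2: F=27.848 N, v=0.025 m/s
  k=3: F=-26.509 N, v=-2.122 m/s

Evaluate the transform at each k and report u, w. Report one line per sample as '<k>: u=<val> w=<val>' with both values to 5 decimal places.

k=0: b·v=16.2×1.696=27.47520; √(2b)=5.69210; u=(27.47520+35.302)/5.69210=11.02883, w=(27.47520−35.302)/5.69210=-1.37503
k=1: b·v=16.2×(-1.328)=-21.51360; √(2b)=5.69210; u=(-21.51360+(-14.322))/5.69210=-6.29567, w=(-21.51360−(-14.322))/5.69210=-1.26344
k=2: b·v=16.2×0.025=0.40500; √(2b)=5.69210; u=(0.40500+27.848)/5.69210=4.96355, w=(0.40500−27.848)/5.69210=-4.82124
k=3: b·v=16.2×(-2.122)=-34.37640; √(2b)=5.69210; u=(-34.37640+(-26.509))/5.69210=-10.69647, w=(-34.37640−(-26.509))/5.69210=-1.38216

0: u=11.02883 w=-1.37503
1: u=-6.29567 w=-1.26344
2: u=4.96355 w=-4.82124
3: u=-10.69647 w=-1.38216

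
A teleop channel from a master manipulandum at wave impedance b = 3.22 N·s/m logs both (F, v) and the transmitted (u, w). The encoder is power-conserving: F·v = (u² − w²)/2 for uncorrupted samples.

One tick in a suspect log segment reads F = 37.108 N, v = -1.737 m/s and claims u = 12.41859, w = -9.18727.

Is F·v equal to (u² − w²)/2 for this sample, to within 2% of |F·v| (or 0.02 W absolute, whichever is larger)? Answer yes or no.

F·v = 37.108×(-1.737) = -64.45660 W.
(u² − w²)/2 = (154.22138 − 84.40593)/2 = 34.90772 W.
|Δ| = 99.36432;  2% of max(1, |F·v|) = 1.28913.

no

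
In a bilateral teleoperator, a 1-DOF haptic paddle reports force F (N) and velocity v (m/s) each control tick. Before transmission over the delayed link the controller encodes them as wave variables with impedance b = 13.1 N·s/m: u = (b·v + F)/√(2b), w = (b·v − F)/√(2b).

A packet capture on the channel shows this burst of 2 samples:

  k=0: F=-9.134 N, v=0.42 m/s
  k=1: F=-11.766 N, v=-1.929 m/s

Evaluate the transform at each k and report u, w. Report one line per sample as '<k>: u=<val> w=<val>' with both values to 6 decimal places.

k=0: b·v=13.1×0.42=5.502000; √(2b)=5.118594; u=(5.502000+(-9.134))/5.118594=-0.709570, w=(5.502000−(-9.134))/5.118594=2.859379
k=1: b·v=13.1×(-1.929)=-25.269900; √(2b)=5.118594; u=(-25.269900+(-11.766))/5.118594=-7.235562, w=(-25.269900−(-11.766))/5.118594=-2.638205

0: u=-0.709570 w=2.859379
1: u=-7.235562 w=-2.638205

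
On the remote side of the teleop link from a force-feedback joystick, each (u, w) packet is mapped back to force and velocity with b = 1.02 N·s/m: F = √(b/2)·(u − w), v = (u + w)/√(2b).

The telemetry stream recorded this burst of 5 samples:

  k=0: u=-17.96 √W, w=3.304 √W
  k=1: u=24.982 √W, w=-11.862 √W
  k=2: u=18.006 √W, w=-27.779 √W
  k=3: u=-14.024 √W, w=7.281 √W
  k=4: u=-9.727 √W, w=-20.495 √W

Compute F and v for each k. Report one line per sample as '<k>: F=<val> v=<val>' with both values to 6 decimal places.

0: F=-15.185533 v=-10.261252
1: F=26.311879 v=9.185837
2: F=32.697030 v=-6.842469
3: F=-15.214813 v=-4.721044
4: F=7.689890 v=-21.159632

k=0: u−w=-21.264000, u+w=-14.656000; √(b/2)=0.714143, √(2b)=1.428286; F=0.714143×(-21.264)=-15.185533, v=-14.656000/1.428286=-10.261252
k=1: u−w=36.844000, u+w=13.120000; √(b/2)=0.714143, √(2b)=1.428286; F=0.714143×36.844=26.311879, v=13.120000/1.428286=9.185837
k=2: u−w=45.785000, u+w=-9.773000; √(b/2)=0.714143, √(2b)=1.428286; F=0.714143×45.785=32.697030, v=-9.773000/1.428286=-6.842469
k=3: u−w=-21.305000, u+w=-6.743000; √(b/2)=0.714143, √(2b)=1.428286; F=0.714143×(-21.305)=-15.214813, v=-6.743000/1.428286=-4.721044
k=4: u−w=10.768000, u+w=-30.222000; √(b/2)=0.714143, √(2b)=1.428286; F=0.714143×10.768=7.689890, v=-30.222000/1.428286=-21.159632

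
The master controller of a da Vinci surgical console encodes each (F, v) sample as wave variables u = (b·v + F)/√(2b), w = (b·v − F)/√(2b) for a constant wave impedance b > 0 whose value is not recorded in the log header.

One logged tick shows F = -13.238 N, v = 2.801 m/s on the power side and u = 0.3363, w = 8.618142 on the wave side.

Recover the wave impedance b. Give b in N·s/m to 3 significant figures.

b = 5.11 N·s/m

u + w = 8.954442;  u + w = √(2b)·v, so √(2b) = 8.954442/2.801 = 3.196873.
b = (√(2b))²/2 = 10.219999/2 = 5.109999.
(Check via u − w = 2F/√(2b): u − w = -8.281842, 2F/√(2b) = -8.281842.)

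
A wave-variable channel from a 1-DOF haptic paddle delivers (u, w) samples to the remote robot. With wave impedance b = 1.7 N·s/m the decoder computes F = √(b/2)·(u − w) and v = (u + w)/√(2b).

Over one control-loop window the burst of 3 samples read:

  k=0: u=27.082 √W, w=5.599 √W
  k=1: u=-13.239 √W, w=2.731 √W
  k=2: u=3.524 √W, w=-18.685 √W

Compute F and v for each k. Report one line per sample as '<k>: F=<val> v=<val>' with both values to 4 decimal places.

0: F=19.8063 v=17.7238
1: F=-14.7236 v=-5.6988
2: F=20.4757 v=-8.2222

k=0: u−w=21.4830, u+w=32.6810; √(b/2)=0.9220, √(2b)=1.8439; F=0.9220×21.483=19.8063, v=32.6810/1.8439=17.7238
k=1: u−w=-15.9700, u+w=-10.5080; √(b/2)=0.9220, √(2b)=1.8439; F=0.9220×(-15.97)=-14.7236, v=-10.5080/1.8439=-5.6988
k=2: u−w=22.2090, u+w=-15.1610; √(b/2)=0.9220, √(2b)=1.8439; F=0.9220×22.209=20.4757, v=-15.1610/1.8439=-8.2222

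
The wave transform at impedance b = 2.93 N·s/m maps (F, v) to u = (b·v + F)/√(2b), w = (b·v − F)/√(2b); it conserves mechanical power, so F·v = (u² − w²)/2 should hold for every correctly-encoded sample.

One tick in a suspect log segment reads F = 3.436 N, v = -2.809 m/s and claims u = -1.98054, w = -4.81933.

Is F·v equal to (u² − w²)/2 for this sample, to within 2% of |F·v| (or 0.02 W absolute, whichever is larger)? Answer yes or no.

yes

F·v = 3.436×(-2.809) = -9.6517 W.
(u² − w²)/2 = (3.9225 − 23.2259)/2 = -9.6517 W.
|Δ| = 0.0000;  2% of max(1, |F·v|) = 0.1930.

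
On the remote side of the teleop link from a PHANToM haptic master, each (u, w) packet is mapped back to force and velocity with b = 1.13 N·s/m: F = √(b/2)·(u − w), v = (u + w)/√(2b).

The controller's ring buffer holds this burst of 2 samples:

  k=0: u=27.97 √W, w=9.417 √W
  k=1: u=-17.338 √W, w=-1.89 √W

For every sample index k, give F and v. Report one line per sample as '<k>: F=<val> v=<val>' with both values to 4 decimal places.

k=0: u−w=18.5530, u+w=37.3870; √(b/2)=0.7517, √(2b)=1.5033; F=0.7517×18.553=13.9456, v=37.3870/1.5033=24.8695
k=1: u−w=-15.4480, u+w=-19.2280; √(b/2)=0.7517, √(2b)=1.5033; F=0.7517×(-15.448)=-11.6117, v=-19.2280/1.5033=-12.7903

0: F=13.9456 v=24.8695
1: F=-11.6117 v=-12.7903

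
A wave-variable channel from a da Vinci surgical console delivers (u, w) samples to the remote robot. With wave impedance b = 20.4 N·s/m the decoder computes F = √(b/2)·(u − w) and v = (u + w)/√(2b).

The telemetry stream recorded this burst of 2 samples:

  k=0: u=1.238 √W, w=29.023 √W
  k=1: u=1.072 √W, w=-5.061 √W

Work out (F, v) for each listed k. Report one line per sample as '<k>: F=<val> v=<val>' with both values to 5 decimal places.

k=0: u−w=-27.78500, u+w=30.26100; √(b/2)=3.19374, √(2b)=6.38749; F=3.19374×(-27.785)=-88.73817, v=30.26100/6.38749=4.73754
k=1: u−w=6.13300, u+w=-3.98900; √(b/2)=3.19374, √(2b)=6.38749; F=3.19374×6.133=19.58723, v=-3.98900/6.38749=-0.62450

0: F=-88.73817 v=4.73754
1: F=19.58723 v=-0.62450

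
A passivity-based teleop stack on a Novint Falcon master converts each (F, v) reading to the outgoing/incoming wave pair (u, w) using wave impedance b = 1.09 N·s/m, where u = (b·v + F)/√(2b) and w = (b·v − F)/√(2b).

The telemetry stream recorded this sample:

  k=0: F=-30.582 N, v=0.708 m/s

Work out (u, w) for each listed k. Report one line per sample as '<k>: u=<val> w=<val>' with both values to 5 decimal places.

0: u=-20.19007 w=21.23542

k=0: b·v=1.09×0.708=0.77172; √(2b)=1.47648; u=(0.77172+(-30.582))/1.47648=-20.19007, w=(0.77172−(-30.582))/1.47648=21.23542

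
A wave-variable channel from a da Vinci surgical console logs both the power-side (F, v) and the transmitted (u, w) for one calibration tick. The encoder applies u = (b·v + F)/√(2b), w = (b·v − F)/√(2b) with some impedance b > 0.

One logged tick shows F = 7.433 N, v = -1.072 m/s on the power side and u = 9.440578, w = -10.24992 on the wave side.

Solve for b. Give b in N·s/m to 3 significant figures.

b = 0.285 N·s/m

u + w = -0.809342;  u + w = √(2b)·v, so √(2b) = -0.809342/(-1.072) = 0.754983.
b = (√(2b))²/2 = 0.570000/2 = 0.285000.
(Check via u − w = 2F/√(2b): u − w = 19.690498, 2F/√(2b) = 19.690504.)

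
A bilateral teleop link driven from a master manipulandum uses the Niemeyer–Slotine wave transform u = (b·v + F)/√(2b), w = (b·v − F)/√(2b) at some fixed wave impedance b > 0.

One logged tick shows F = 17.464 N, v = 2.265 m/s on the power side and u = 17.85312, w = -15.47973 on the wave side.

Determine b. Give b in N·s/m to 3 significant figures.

u + w = 2.3734;  u + w = √(2b)·v, so √(2b) = 2.3734/2.265 = 1.0479.
b = (√(2b))²/2 = 1.0980/2 = 0.5490.
(Check via u − w = 2F/√(2b): u − w = 33.3329, 2F/√(2b) = 33.3329.)

b = 0.549 N·s/m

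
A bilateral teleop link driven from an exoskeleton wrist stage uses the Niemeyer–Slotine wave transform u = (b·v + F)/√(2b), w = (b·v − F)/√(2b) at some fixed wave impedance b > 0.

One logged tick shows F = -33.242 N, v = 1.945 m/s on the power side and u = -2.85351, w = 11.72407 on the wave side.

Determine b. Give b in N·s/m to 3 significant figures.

u + w = 8.8706;  u + w = √(2b)·v, so √(2b) = 8.8706/1.945 = 4.5607.
b = (√(2b))²/2 = 20.8000/2 = 10.4000.
(Check via u − w = 2F/√(2b): u − w = -14.5776, 2F/√(2b) = -14.5776.)

b = 10.4 N·s/m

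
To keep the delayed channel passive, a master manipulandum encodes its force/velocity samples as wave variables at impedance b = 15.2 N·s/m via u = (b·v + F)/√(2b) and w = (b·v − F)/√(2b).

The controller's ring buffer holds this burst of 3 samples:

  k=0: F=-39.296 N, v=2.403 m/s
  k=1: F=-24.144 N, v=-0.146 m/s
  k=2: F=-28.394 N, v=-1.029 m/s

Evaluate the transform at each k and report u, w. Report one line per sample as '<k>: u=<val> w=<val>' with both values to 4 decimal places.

k=0: b·v=15.2×2.403=36.5256; √(2b)=5.5136; u=(36.5256+(-39.296))/5.5136=-0.5025, w=(36.5256−(-39.296))/5.5136=13.7517
k=1: b·v=15.2×(-0.146)=-2.2192; √(2b)=5.5136; u=(-2.2192+(-24.144))/5.5136=-4.7815, w=(-2.2192−(-24.144))/5.5136=3.9765
k=2: b·v=15.2×(-1.029)=-15.6408; √(2b)=5.5136; u=(-15.6408+(-28.394))/5.5136=-7.9866, w=(-15.6408−(-28.394))/5.5136=2.3130

0: u=-0.5025 w=13.7517
1: u=-4.7815 w=3.9765
2: u=-7.9866 w=2.3130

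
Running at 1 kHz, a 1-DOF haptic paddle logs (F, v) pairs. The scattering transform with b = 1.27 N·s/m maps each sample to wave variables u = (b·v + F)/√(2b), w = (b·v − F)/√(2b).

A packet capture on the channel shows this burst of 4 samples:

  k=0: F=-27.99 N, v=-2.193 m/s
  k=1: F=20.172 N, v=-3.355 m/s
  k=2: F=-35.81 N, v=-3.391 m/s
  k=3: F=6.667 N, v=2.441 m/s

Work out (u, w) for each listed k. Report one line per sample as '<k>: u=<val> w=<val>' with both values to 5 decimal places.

k=0: b·v=1.27×(-2.193)=-2.78511; √(2b)=1.59374; u=(-2.78511+(-27.99))/1.59374=-19.31002, w=(-2.78511−(-27.99))/1.59374=15.81495
k=1: b·v=1.27×(-3.355)=-4.26085; √(2b)=1.59374; u=(-4.26085+20.172)/1.59374=9.98354, w=(-4.26085−20.172)/1.59374=-15.33053
k=2: b·v=1.27×(-3.391)=-4.30657; √(2b)=1.59374; u=(-4.30657+(-35.81))/1.59374=-25.17137, w=(-4.30657−(-35.81))/1.59374=19.76701
k=3: b·v=1.27×2.441=3.10007; √(2b)=1.59374; u=(3.10007+6.667)/1.59374=6.12840, w=(3.10007−6.667)/1.59374=-2.23809

0: u=-19.31002 w=15.81495
1: u=9.98354 w=-15.33053
2: u=-25.17137 w=19.76701
3: u=6.12840 w=-2.23809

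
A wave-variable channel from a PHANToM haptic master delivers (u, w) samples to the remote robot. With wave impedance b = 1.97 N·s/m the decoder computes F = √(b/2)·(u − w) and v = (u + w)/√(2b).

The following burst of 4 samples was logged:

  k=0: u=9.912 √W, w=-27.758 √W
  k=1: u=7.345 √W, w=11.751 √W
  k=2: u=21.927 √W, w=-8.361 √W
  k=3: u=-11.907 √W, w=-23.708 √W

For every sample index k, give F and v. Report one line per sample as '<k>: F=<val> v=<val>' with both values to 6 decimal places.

k=0: u−w=37.670000, u+w=-17.846000; √(b/2)=0.992472, √(2b)=1.984943; F=0.992472×37.67=37.386408, v=-17.846000/1.984943=-8.990685
k=1: u−w=-4.406000, u+w=19.096000; √(b/2)=0.992472, √(2b)=1.984943; F=0.992472×(-4.406)=-4.372830, v=19.096000/1.984943=9.620426
k=2: u−w=30.288000, u+w=13.566000; √(b/2)=0.992472, √(2b)=1.984943; F=0.992472×30.288=30.059982, v=13.566000/1.984943=6.834452
k=3: u−w=11.801000, u+w=-35.615000; √(b/2)=0.992472, √(2b)=1.984943; F=0.992472×11.801=11.712158, v=-35.615000/1.984943=-17.942578

0: F=37.386408 v=-8.990685
1: F=-4.372830 v=9.620426
2: F=30.059982 v=6.834452
3: F=11.712158 v=-17.942578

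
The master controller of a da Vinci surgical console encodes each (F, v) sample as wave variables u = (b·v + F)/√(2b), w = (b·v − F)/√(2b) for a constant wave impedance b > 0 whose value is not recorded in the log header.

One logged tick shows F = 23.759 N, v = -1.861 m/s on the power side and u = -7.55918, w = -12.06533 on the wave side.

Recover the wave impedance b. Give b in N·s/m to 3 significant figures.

u + w = -19.6245;  u + w = √(2b)·v, so √(2b) = -19.6245/(-1.861) = 10.5451.
b = (√(2b))²/2 = 111.2000/2 = 55.6000.
(Check via u − w = 2F/√(2b): u − w = 4.5061, 2F/√(2b) = 4.5062.)

b = 55.6 N·s/m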